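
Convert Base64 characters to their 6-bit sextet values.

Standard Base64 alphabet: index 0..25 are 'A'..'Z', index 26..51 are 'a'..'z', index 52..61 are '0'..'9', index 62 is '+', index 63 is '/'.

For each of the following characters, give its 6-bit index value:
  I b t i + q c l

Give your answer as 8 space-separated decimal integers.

Answer: 8 27 45 34 62 42 28 37

Derivation:
'I': A..Z range, ord('I') − ord('A') = 8
'b': a..z range, 26 + ord('b') − ord('a') = 27
't': a..z range, 26 + ord('t') − ord('a') = 45
'i': a..z range, 26 + ord('i') − ord('a') = 34
'+': index 62
'q': a..z range, 26 + ord('q') − ord('a') = 42
'c': a..z range, 26 + ord('c') − ord('a') = 28
'l': a..z range, 26 + ord('l') − ord('a') = 37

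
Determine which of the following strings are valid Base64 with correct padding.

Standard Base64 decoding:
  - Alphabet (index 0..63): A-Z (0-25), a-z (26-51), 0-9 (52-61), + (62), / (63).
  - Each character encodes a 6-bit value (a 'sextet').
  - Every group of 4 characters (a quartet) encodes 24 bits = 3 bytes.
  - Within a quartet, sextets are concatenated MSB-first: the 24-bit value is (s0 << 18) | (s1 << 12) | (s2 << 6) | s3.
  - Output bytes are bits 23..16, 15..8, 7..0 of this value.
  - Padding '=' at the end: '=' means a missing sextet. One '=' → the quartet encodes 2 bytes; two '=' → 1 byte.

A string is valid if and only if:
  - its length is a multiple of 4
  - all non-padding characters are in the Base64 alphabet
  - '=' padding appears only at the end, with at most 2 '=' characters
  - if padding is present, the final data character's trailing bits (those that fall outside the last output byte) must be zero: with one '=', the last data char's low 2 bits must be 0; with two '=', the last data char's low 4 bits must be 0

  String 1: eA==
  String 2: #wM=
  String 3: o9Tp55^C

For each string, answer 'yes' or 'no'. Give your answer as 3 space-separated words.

String 1: 'eA==' → valid
String 2: '#wM=' → invalid (bad char(s): ['#'])
String 3: 'o9Tp55^C' → invalid (bad char(s): ['^'])

Answer: yes no no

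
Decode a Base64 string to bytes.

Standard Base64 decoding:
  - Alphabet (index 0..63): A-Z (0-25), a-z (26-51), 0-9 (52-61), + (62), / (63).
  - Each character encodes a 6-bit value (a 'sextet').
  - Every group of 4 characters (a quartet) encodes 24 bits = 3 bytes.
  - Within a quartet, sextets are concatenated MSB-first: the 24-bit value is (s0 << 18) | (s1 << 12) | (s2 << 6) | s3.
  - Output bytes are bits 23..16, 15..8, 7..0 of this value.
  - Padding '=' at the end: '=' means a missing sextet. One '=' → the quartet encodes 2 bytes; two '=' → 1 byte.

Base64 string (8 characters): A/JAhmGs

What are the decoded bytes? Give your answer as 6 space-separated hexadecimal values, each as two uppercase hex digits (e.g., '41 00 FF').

After char 0 ('A'=0): chars_in_quartet=1 acc=0x0 bytes_emitted=0
After char 1 ('/'=63): chars_in_quartet=2 acc=0x3F bytes_emitted=0
After char 2 ('J'=9): chars_in_quartet=3 acc=0xFC9 bytes_emitted=0
After char 3 ('A'=0): chars_in_quartet=4 acc=0x3F240 -> emit 03 F2 40, reset; bytes_emitted=3
After char 4 ('h'=33): chars_in_quartet=1 acc=0x21 bytes_emitted=3
After char 5 ('m'=38): chars_in_quartet=2 acc=0x866 bytes_emitted=3
After char 6 ('G'=6): chars_in_quartet=3 acc=0x21986 bytes_emitted=3
After char 7 ('s'=44): chars_in_quartet=4 acc=0x8661AC -> emit 86 61 AC, reset; bytes_emitted=6

Answer: 03 F2 40 86 61 AC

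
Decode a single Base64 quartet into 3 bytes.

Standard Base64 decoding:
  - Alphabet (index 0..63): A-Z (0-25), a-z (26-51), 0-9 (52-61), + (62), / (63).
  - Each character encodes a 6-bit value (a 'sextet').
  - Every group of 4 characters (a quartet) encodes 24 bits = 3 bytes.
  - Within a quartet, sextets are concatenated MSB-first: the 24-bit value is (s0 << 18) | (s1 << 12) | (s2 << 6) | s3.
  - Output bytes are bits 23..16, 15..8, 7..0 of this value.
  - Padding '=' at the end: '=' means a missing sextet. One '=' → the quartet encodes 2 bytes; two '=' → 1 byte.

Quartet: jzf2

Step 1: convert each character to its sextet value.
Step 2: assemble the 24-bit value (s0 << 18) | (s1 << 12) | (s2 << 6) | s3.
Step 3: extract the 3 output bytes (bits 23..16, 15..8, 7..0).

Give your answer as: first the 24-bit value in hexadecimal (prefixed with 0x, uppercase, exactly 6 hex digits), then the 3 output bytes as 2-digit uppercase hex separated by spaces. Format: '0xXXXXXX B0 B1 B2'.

Answer: 0x8F37F6 8F 37 F6

Derivation:
Sextets: j=35, z=51, f=31, 2=54
24-bit: (35<<18) | (51<<12) | (31<<6) | 54
      = 0x8C0000 | 0x033000 | 0x0007C0 | 0x000036
      = 0x8F37F6
Bytes: (v>>16)&0xFF=8F, (v>>8)&0xFF=37, v&0xFF=F6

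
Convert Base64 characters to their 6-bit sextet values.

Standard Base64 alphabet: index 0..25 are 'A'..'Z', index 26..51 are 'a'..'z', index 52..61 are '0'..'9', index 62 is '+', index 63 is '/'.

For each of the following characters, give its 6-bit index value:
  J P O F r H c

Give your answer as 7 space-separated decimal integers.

Answer: 9 15 14 5 43 7 28

Derivation:
'J': A..Z range, ord('J') − ord('A') = 9
'P': A..Z range, ord('P') − ord('A') = 15
'O': A..Z range, ord('O') − ord('A') = 14
'F': A..Z range, ord('F') − ord('A') = 5
'r': a..z range, 26 + ord('r') − ord('a') = 43
'H': A..Z range, ord('H') − ord('A') = 7
'c': a..z range, 26 + ord('c') − ord('a') = 28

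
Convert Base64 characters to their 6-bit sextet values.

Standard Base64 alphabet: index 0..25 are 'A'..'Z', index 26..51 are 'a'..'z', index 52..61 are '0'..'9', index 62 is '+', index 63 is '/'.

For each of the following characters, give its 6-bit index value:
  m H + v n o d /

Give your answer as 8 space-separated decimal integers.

Answer: 38 7 62 47 39 40 29 63

Derivation:
'm': a..z range, 26 + ord('m') − ord('a') = 38
'H': A..Z range, ord('H') − ord('A') = 7
'+': index 62
'v': a..z range, 26 + ord('v') − ord('a') = 47
'n': a..z range, 26 + ord('n') − ord('a') = 39
'o': a..z range, 26 + ord('o') − ord('a') = 40
'd': a..z range, 26 + ord('d') − ord('a') = 29
'/': index 63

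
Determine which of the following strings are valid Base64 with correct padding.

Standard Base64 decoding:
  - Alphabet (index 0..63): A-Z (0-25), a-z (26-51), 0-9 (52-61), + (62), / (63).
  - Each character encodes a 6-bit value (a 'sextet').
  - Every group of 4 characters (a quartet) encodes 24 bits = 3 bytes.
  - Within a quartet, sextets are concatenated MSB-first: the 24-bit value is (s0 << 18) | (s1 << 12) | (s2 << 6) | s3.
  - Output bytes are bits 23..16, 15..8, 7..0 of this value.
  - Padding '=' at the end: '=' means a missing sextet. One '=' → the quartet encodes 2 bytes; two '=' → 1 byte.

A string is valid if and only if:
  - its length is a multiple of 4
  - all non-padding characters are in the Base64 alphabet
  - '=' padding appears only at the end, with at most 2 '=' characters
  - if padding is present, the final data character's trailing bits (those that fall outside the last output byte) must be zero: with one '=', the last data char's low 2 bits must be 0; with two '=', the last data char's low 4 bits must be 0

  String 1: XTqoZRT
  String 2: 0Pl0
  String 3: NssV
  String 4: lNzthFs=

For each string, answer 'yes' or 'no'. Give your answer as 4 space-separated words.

String 1: 'XTqoZRT' → invalid (len=7 not mult of 4)
String 2: '0Pl0' → valid
String 3: 'NssV' → valid
String 4: 'lNzthFs=' → valid

Answer: no yes yes yes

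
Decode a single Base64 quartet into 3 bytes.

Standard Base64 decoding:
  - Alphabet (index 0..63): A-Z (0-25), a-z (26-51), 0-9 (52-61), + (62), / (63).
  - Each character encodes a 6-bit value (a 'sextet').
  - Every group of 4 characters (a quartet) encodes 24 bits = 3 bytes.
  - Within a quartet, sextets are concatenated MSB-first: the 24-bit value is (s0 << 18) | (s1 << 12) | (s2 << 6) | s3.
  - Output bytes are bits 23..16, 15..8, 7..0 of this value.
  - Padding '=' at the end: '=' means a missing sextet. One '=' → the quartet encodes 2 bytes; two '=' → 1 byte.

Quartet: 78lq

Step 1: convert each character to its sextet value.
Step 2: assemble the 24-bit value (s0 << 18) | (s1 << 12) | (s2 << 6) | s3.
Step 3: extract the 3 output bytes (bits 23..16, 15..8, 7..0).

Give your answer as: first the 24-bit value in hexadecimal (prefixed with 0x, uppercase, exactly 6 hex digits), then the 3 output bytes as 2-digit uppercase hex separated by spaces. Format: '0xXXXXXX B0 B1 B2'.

Sextets: 7=59, 8=60, l=37, q=42
24-bit: (59<<18) | (60<<12) | (37<<6) | 42
      = 0xEC0000 | 0x03C000 | 0x000940 | 0x00002A
      = 0xEFC96A
Bytes: (v>>16)&0xFF=EF, (v>>8)&0xFF=C9, v&0xFF=6A

Answer: 0xEFC96A EF C9 6A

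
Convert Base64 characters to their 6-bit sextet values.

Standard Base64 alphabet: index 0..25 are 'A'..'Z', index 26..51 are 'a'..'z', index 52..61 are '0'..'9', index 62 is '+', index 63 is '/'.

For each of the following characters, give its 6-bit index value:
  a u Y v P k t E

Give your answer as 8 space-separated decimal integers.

'a': a..z range, 26 + ord('a') − ord('a') = 26
'u': a..z range, 26 + ord('u') − ord('a') = 46
'Y': A..Z range, ord('Y') − ord('A') = 24
'v': a..z range, 26 + ord('v') − ord('a') = 47
'P': A..Z range, ord('P') − ord('A') = 15
'k': a..z range, 26 + ord('k') − ord('a') = 36
't': a..z range, 26 + ord('t') − ord('a') = 45
'E': A..Z range, ord('E') − ord('A') = 4

Answer: 26 46 24 47 15 36 45 4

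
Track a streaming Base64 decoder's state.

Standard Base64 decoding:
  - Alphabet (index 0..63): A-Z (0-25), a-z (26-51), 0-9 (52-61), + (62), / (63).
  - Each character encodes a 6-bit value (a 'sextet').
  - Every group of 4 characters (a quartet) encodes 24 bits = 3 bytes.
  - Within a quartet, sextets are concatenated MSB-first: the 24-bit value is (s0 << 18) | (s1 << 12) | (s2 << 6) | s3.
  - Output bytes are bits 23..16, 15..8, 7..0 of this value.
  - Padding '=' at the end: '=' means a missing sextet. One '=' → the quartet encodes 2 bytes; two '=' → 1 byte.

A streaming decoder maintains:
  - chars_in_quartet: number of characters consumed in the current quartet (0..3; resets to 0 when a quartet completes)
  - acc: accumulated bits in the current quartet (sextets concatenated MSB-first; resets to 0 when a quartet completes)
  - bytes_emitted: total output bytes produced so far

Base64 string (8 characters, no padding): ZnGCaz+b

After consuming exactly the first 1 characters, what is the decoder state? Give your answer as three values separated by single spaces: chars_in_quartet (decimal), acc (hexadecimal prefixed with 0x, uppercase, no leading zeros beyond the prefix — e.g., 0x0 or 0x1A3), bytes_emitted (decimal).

Answer: 1 0x19 0

Derivation:
After char 0 ('Z'=25): chars_in_quartet=1 acc=0x19 bytes_emitted=0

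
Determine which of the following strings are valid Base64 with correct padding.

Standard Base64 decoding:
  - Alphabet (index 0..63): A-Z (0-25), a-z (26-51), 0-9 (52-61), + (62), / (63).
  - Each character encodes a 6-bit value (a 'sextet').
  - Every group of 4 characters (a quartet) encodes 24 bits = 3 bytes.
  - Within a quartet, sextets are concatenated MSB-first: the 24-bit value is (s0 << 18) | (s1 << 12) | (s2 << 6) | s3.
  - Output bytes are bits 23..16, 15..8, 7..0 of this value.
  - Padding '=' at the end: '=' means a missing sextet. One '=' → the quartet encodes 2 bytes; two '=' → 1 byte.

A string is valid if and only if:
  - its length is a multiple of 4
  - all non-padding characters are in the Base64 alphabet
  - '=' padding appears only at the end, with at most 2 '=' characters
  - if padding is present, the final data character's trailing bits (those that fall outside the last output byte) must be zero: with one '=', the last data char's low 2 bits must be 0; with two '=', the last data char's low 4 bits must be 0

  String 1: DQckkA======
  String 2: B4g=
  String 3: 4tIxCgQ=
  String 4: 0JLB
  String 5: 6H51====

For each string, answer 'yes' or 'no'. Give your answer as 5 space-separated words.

Answer: no yes yes yes no

Derivation:
String 1: 'DQckkA======' → invalid (6 pad chars (max 2))
String 2: 'B4g=' → valid
String 3: '4tIxCgQ=' → valid
String 4: '0JLB' → valid
String 5: '6H51====' → invalid (4 pad chars (max 2))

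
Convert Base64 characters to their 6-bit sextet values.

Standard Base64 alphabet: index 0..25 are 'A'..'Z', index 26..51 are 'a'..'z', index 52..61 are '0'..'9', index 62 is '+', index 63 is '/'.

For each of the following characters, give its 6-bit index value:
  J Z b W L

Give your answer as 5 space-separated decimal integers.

'J': A..Z range, ord('J') − ord('A') = 9
'Z': A..Z range, ord('Z') − ord('A') = 25
'b': a..z range, 26 + ord('b') − ord('a') = 27
'W': A..Z range, ord('W') − ord('A') = 22
'L': A..Z range, ord('L') − ord('A') = 11

Answer: 9 25 27 22 11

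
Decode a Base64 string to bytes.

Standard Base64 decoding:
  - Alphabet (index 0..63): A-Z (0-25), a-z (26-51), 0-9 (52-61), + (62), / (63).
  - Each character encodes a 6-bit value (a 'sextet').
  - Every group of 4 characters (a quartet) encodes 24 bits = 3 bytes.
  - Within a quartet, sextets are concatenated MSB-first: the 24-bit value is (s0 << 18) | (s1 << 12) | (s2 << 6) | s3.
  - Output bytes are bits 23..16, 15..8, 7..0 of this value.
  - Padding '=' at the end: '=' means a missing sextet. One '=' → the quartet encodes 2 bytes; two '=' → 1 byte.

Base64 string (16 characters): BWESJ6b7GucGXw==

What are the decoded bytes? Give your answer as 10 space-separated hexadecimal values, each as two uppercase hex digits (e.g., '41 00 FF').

After char 0 ('B'=1): chars_in_quartet=1 acc=0x1 bytes_emitted=0
After char 1 ('W'=22): chars_in_quartet=2 acc=0x56 bytes_emitted=0
After char 2 ('E'=4): chars_in_quartet=3 acc=0x1584 bytes_emitted=0
After char 3 ('S'=18): chars_in_quartet=4 acc=0x56112 -> emit 05 61 12, reset; bytes_emitted=3
After char 4 ('J'=9): chars_in_quartet=1 acc=0x9 bytes_emitted=3
After char 5 ('6'=58): chars_in_quartet=2 acc=0x27A bytes_emitted=3
After char 6 ('b'=27): chars_in_quartet=3 acc=0x9E9B bytes_emitted=3
After char 7 ('7'=59): chars_in_quartet=4 acc=0x27A6FB -> emit 27 A6 FB, reset; bytes_emitted=6
After char 8 ('G'=6): chars_in_quartet=1 acc=0x6 bytes_emitted=6
After char 9 ('u'=46): chars_in_quartet=2 acc=0x1AE bytes_emitted=6
After char 10 ('c'=28): chars_in_quartet=3 acc=0x6B9C bytes_emitted=6
After char 11 ('G'=6): chars_in_quartet=4 acc=0x1AE706 -> emit 1A E7 06, reset; bytes_emitted=9
After char 12 ('X'=23): chars_in_quartet=1 acc=0x17 bytes_emitted=9
After char 13 ('w'=48): chars_in_quartet=2 acc=0x5F0 bytes_emitted=9
Padding '==': partial quartet acc=0x5F0 -> emit 5F; bytes_emitted=10

Answer: 05 61 12 27 A6 FB 1A E7 06 5F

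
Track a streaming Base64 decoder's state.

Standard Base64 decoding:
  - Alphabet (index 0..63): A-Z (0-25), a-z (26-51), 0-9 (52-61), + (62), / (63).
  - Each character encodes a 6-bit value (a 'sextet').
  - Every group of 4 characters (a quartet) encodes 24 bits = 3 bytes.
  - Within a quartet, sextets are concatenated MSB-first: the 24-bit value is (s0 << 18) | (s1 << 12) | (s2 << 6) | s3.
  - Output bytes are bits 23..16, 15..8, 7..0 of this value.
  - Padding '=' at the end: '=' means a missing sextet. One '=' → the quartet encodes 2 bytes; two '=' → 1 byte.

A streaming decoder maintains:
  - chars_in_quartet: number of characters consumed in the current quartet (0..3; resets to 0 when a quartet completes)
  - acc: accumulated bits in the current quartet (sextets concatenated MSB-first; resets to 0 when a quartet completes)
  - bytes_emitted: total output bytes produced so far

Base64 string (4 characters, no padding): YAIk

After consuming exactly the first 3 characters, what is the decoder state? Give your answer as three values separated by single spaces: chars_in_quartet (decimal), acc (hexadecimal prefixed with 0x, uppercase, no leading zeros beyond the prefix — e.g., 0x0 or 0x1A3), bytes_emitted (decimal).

After char 0 ('Y'=24): chars_in_quartet=1 acc=0x18 bytes_emitted=0
After char 1 ('A'=0): chars_in_quartet=2 acc=0x600 bytes_emitted=0
After char 2 ('I'=8): chars_in_quartet=3 acc=0x18008 bytes_emitted=0

Answer: 3 0x18008 0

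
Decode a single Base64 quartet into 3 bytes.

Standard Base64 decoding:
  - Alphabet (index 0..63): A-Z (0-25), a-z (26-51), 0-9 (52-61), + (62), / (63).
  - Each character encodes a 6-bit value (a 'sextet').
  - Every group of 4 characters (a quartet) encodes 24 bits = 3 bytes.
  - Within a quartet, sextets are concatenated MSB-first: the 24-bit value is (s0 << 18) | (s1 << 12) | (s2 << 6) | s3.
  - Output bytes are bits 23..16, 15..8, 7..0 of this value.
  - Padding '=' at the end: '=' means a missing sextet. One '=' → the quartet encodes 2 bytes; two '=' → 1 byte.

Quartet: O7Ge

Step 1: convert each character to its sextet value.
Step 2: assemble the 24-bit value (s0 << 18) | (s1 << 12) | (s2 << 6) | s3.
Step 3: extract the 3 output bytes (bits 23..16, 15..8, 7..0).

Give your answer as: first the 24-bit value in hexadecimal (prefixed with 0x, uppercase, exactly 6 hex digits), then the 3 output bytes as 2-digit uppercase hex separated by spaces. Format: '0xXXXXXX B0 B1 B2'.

Answer: 0x3BB19E 3B B1 9E

Derivation:
Sextets: O=14, 7=59, G=6, e=30
24-bit: (14<<18) | (59<<12) | (6<<6) | 30
      = 0x380000 | 0x03B000 | 0x000180 | 0x00001E
      = 0x3BB19E
Bytes: (v>>16)&0xFF=3B, (v>>8)&0xFF=B1, v&0xFF=9E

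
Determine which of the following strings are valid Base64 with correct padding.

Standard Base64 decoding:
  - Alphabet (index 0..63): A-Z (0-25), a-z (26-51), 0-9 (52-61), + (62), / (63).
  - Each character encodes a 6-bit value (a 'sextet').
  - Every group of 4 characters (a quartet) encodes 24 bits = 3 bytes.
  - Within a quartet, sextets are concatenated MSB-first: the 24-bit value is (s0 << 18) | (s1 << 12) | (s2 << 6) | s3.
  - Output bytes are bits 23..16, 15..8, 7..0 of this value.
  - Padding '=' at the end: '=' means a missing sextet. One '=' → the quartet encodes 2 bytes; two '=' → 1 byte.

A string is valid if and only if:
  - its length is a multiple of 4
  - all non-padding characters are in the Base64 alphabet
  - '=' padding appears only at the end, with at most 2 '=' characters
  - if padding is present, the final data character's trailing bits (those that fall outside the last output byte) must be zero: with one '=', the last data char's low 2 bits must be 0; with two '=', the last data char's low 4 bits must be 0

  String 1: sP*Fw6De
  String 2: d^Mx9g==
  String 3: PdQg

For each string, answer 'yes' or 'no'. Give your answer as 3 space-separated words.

String 1: 'sP*Fw6De' → invalid (bad char(s): ['*'])
String 2: 'd^Mx9g==' → invalid (bad char(s): ['^'])
String 3: 'PdQg' → valid

Answer: no no yes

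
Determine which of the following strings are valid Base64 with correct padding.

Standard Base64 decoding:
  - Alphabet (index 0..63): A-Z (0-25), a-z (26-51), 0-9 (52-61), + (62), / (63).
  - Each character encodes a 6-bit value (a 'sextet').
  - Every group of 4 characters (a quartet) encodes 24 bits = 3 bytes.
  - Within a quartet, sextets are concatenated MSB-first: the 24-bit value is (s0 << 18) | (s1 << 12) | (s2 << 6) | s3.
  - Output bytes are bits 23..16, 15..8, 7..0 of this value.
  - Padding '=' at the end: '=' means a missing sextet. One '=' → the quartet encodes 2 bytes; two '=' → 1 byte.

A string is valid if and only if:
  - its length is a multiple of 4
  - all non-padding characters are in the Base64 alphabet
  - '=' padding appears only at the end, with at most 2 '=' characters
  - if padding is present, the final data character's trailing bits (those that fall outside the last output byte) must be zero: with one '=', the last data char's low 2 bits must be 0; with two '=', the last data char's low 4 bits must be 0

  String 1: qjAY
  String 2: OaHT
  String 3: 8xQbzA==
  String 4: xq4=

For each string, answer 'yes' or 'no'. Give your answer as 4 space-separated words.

Answer: yes yes yes yes

Derivation:
String 1: 'qjAY' → valid
String 2: 'OaHT' → valid
String 3: '8xQbzA==' → valid
String 4: 'xq4=' → valid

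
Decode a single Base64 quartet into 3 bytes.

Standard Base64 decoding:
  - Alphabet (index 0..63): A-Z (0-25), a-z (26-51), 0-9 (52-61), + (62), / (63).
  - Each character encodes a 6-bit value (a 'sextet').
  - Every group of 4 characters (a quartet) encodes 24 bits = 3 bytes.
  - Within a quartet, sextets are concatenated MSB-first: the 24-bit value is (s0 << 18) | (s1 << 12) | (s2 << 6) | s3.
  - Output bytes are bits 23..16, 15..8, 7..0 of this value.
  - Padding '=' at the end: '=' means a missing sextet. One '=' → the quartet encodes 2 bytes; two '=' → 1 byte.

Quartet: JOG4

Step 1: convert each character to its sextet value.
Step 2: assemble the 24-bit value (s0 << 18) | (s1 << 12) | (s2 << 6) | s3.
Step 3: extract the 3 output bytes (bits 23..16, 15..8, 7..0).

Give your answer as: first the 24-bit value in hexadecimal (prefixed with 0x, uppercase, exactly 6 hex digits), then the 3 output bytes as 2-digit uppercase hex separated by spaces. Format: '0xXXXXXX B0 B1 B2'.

Sextets: J=9, O=14, G=6, 4=56
24-bit: (9<<18) | (14<<12) | (6<<6) | 56
      = 0x240000 | 0x00E000 | 0x000180 | 0x000038
      = 0x24E1B8
Bytes: (v>>16)&0xFF=24, (v>>8)&0xFF=E1, v&0xFF=B8

Answer: 0x24E1B8 24 E1 B8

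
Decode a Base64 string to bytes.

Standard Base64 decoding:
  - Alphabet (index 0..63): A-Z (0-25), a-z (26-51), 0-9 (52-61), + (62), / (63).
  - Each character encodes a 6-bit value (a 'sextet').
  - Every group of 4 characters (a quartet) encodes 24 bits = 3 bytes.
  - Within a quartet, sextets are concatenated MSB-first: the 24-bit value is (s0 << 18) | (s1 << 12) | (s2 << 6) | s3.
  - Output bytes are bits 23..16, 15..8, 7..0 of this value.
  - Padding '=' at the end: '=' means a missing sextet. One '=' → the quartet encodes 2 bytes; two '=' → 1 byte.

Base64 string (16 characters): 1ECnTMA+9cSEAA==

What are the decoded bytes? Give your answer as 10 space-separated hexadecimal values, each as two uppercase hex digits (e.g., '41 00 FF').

After char 0 ('1'=53): chars_in_quartet=1 acc=0x35 bytes_emitted=0
After char 1 ('E'=4): chars_in_quartet=2 acc=0xD44 bytes_emitted=0
After char 2 ('C'=2): chars_in_quartet=3 acc=0x35102 bytes_emitted=0
After char 3 ('n'=39): chars_in_quartet=4 acc=0xD440A7 -> emit D4 40 A7, reset; bytes_emitted=3
After char 4 ('T'=19): chars_in_quartet=1 acc=0x13 bytes_emitted=3
After char 5 ('M'=12): chars_in_quartet=2 acc=0x4CC bytes_emitted=3
After char 6 ('A'=0): chars_in_quartet=3 acc=0x13300 bytes_emitted=3
After char 7 ('+'=62): chars_in_quartet=4 acc=0x4CC03E -> emit 4C C0 3E, reset; bytes_emitted=6
After char 8 ('9'=61): chars_in_quartet=1 acc=0x3D bytes_emitted=6
After char 9 ('c'=28): chars_in_quartet=2 acc=0xF5C bytes_emitted=6
After char 10 ('S'=18): chars_in_quartet=3 acc=0x3D712 bytes_emitted=6
After char 11 ('E'=4): chars_in_quartet=4 acc=0xF5C484 -> emit F5 C4 84, reset; bytes_emitted=9
After char 12 ('A'=0): chars_in_quartet=1 acc=0x0 bytes_emitted=9
After char 13 ('A'=0): chars_in_quartet=2 acc=0x0 bytes_emitted=9
Padding '==': partial quartet acc=0x0 -> emit 00; bytes_emitted=10

Answer: D4 40 A7 4C C0 3E F5 C4 84 00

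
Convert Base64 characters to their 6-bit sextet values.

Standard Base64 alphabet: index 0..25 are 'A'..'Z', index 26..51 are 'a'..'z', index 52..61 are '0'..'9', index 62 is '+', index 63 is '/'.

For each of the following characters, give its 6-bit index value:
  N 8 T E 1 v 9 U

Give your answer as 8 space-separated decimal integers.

Answer: 13 60 19 4 53 47 61 20

Derivation:
'N': A..Z range, ord('N') − ord('A') = 13
'8': 0..9 range, 52 + ord('8') − ord('0') = 60
'T': A..Z range, ord('T') − ord('A') = 19
'E': A..Z range, ord('E') − ord('A') = 4
'1': 0..9 range, 52 + ord('1') − ord('0') = 53
'v': a..z range, 26 + ord('v') − ord('a') = 47
'9': 0..9 range, 52 + ord('9') − ord('0') = 61
'U': A..Z range, ord('U') − ord('A') = 20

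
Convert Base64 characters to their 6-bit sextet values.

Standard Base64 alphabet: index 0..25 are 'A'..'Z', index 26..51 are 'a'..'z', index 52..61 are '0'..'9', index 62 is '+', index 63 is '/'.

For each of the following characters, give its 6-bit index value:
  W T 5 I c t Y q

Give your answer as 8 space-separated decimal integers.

'W': A..Z range, ord('W') − ord('A') = 22
'T': A..Z range, ord('T') − ord('A') = 19
'5': 0..9 range, 52 + ord('5') − ord('0') = 57
'I': A..Z range, ord('I') − ord('A') = 8
'c': a..z range, 26 + ord('c') − ord('a') = 28
't': a..z range, 26 + ord('t') − ord('a') = 45
'Y': A..Z range, ord('Y') − ord('A') = 24
'q': a..z range, 26 + ord('q') − ord('a') = 42

Answer: 22 19 57 8 28 45 24 42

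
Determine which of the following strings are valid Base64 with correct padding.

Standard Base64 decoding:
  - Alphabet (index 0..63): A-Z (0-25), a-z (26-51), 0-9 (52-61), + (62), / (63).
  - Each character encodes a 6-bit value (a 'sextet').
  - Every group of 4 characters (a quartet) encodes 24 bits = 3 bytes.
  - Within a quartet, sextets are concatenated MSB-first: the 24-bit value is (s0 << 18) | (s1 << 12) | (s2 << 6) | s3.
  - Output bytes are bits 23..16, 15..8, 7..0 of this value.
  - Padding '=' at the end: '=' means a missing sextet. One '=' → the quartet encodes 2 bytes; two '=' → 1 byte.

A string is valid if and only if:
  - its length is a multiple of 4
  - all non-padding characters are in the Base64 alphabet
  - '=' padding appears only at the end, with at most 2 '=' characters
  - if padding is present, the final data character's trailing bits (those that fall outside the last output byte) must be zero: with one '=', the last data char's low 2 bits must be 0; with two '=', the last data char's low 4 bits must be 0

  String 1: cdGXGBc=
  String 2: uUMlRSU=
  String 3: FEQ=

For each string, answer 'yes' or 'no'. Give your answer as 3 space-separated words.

String 1: 'cdGXGBc=' → valid
String 2: 'uUMlRSU=' → valid
String 3: 'FEQ=' → valid

Answer: yes yes yes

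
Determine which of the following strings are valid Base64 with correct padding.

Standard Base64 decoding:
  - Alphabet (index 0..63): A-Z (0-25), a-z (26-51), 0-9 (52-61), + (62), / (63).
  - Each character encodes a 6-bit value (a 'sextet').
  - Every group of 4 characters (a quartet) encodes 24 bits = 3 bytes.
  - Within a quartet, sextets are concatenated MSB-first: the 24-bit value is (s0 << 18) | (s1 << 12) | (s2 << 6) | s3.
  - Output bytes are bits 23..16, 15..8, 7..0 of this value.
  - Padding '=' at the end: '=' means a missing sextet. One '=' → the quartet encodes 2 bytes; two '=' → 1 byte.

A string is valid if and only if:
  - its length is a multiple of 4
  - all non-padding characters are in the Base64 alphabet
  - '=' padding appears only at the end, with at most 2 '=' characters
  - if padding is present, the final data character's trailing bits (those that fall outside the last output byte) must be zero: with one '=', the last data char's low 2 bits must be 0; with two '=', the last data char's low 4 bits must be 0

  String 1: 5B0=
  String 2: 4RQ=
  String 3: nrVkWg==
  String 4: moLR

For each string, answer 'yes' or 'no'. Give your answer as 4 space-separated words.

String 1: '5B0=' → valid
String 2: '4RQ=' → valid
String 3: 'nrVkWg==' → valid
String 4: 'moLR' → valid

Answer: yes yes yes yes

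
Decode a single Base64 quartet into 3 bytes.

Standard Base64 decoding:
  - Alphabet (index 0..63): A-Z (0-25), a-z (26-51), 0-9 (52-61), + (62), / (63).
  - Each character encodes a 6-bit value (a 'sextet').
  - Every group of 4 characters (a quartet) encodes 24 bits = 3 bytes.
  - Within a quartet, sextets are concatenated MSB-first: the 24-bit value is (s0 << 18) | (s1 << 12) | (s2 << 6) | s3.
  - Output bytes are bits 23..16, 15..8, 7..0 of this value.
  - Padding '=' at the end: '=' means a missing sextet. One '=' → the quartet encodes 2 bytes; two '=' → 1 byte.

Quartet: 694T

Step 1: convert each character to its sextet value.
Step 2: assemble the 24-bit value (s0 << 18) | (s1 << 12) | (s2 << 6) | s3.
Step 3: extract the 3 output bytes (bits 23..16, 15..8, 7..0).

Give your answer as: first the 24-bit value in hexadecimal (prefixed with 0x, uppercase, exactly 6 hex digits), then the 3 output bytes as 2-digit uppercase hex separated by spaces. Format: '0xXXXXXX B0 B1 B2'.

Answer: 0xEBDE13 EB DE 13

Derivation:
Sextets: 6=58, 9=61, 4=56, T=19
24-bit: (58<<18) | (61<<12) | (56<<6) | 19
      = 0xE80000 | 0x03D000 | 0x000E00 | 0x000013
      = 0xEBDE13
Bytes: (v>>16)&0xFF=EB, (v>>8)&0xFF=DE, v&0xFF=13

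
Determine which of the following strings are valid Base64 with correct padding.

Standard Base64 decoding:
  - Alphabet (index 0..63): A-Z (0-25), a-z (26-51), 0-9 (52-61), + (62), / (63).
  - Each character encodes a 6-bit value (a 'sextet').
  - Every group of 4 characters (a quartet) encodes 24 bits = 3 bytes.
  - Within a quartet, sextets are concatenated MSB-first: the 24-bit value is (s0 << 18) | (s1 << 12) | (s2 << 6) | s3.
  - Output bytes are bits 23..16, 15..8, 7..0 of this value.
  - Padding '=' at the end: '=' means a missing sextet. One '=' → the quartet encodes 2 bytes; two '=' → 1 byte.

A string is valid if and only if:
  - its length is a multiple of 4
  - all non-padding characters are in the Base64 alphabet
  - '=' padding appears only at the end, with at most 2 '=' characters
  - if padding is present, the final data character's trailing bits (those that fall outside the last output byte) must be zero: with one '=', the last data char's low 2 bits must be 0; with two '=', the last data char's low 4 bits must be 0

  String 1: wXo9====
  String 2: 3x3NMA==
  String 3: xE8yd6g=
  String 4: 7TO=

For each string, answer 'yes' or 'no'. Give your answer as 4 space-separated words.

Answer: no yes yes no

Derivation:
String 1: 'wXo9====' → invalid (4 pad chars (max 2))
String 2: '3x3NMA==' → valid
String 3: 'xE8yd6g=' → valid
String 4: '7TO=' → invalid (bad trailing bits)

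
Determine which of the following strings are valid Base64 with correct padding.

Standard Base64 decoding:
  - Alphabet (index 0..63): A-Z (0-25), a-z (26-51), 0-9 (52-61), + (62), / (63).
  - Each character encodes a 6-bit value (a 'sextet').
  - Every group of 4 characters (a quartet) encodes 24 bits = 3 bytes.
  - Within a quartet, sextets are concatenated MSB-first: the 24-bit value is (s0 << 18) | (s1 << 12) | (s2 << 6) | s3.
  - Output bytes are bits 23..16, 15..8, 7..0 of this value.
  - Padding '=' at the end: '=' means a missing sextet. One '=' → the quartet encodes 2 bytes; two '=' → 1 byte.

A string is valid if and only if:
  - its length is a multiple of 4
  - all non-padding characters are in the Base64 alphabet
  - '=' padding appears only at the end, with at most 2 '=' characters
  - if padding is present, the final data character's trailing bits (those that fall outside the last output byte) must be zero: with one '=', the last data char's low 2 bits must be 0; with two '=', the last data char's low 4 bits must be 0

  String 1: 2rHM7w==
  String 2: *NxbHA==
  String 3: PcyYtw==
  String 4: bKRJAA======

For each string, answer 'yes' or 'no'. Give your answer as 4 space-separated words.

String 1: '2rHM7w==' → valid
String 2: '*NxbHA==' → invalid (bad char(s): ['*'])
String 3: 'PcyYtw==' → valid
String 4: 'bKRJAA======' → invalid (6 pad chars (max 2))

Answer: yes no yes no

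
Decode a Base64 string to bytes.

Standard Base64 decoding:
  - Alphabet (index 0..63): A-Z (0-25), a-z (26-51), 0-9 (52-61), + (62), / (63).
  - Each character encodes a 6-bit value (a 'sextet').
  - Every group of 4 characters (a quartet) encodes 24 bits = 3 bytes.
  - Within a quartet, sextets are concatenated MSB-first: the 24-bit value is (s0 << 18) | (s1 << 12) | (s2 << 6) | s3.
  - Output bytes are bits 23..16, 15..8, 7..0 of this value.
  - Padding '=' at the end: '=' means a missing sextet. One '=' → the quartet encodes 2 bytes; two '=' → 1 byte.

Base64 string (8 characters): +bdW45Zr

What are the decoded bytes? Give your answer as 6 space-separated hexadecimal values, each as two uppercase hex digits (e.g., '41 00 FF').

After char 0 ('+'=62): chars_in_quartet=1 acc=0x3E bytes_emitted=0
After char 1 ('b'=27): chars_in_quartet=2 acc=0xF9B bytes_emitted=0
After char 2 ('d'=29): chars_in_quartet=3 acc=0x3E6DD bytes_emitted=0
After char 3 ('W'=22): chars_in_quartet=4 acc=0xF9B756 -> emit F9 B7 56, reset; bytes_emitted=3
After char 4 ('4'=56): chars_in_quartet=1 acc=0x38 bytes_emitted=3
After char 5 ('5'=57): chars_in_quartet=2 acc=0xE39 bytes_emitted=3
After char 6 ('Z'=25): chars_in_quartet=3 acc=0x38E59 bytes_emitted=3
After char 7 ('r'=43): chars_in_quartet=4 acc=0xE3966B -> emit E3 96 6B, reset; bytes_emitted=6

Answer: F9 B7 56 E3 96 6B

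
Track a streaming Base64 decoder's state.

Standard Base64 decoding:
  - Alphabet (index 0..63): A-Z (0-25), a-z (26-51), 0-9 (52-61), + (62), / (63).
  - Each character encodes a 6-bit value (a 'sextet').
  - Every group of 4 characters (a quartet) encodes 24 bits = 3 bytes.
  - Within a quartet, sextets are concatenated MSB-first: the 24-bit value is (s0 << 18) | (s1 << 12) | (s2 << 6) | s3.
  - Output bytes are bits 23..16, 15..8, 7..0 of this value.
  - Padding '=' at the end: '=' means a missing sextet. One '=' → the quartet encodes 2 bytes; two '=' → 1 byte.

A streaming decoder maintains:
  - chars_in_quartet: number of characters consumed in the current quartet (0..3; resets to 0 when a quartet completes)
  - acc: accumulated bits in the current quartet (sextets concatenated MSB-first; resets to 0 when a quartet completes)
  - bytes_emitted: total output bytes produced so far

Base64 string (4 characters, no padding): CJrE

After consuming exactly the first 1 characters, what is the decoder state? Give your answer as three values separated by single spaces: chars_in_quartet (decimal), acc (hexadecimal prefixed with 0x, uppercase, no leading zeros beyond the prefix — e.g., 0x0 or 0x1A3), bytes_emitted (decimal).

After char 0 ('C'=2): chars_in_quartet=1 acc=0x2 bytes_emitted=0

Answer: 1 0x2 0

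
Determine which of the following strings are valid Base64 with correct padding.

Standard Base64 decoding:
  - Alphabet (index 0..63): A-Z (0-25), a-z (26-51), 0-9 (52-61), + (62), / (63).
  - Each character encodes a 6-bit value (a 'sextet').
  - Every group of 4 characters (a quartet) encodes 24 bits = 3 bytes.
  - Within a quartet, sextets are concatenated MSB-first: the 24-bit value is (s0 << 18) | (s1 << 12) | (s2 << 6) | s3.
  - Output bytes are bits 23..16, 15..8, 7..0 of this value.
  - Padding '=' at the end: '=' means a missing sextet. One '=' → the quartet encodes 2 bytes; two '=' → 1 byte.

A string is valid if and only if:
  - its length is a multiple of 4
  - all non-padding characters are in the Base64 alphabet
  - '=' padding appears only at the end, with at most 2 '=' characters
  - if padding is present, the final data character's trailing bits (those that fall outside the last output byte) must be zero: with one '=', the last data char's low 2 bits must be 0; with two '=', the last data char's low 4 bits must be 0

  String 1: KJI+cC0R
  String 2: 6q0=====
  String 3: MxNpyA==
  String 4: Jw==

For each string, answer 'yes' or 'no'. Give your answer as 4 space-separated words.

String 1: 'KJI+cC0R' → valid
String 2: '6q0=====' → invalid (5 pad chars (max 2))
String 3: 'MxNpyA==' → valid
String 4: 'Jw==' → valid

Answer: yes no yes yes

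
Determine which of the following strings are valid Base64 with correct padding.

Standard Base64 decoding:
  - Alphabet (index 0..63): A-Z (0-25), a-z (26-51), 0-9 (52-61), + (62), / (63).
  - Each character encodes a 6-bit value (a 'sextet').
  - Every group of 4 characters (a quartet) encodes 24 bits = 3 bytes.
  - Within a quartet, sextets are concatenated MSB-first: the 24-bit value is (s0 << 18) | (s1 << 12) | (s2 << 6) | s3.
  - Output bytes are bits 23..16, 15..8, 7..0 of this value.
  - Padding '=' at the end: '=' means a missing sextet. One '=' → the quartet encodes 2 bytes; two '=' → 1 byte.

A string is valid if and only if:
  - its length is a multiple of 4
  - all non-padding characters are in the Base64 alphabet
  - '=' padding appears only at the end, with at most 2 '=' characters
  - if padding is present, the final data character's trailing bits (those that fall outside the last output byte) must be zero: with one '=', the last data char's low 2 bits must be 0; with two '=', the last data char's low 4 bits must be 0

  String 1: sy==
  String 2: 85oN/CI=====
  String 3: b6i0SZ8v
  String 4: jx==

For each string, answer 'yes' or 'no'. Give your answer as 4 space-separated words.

String 1: 'sy==' → invalid (bad trailing bits)
String 2: '85oN/CI=====' → invalid (5 pad chars (max 2))
String 3: 'b6i0SZ8v' → valid
String 4: 'jx==' → invalid (bad trailing bits)

Answer: no no yes no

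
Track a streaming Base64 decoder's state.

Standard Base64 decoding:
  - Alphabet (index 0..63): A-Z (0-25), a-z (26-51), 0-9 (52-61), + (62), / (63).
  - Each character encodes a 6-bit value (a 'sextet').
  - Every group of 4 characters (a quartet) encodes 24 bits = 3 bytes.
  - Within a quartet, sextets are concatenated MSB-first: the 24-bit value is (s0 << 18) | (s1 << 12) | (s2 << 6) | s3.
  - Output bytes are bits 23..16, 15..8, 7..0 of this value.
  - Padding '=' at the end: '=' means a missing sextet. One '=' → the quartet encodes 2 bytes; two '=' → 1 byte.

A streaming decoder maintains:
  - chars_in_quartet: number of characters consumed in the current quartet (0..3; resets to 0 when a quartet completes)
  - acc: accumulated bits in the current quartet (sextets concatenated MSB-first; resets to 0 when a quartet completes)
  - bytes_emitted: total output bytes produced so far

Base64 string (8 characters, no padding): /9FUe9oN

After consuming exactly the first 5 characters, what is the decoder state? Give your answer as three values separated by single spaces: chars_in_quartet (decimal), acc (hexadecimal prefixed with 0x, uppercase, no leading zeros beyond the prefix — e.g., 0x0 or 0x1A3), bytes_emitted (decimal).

Answer: 1 0x1E 3

Derivation:
After char 0 ('/'=63): chars_in_quartet=1 acc=0x3F bytes_emitted=0
After char 1 ('9'=61): chars_in_quartet=2 acc=0xFFD bytes_emitted=0
After char 2 ('F'=5): chars_in_quartet=3 acc=0x3FF45 bytes_emitted=0
After char 3 ('U'=20): chars_in_quartet=4 acc=0xFFD154 -> emit FF D1 54, reset; bytes_emitted=3
After char 4 ('e'=30): chars_in_quartet=1 acc=0x1E bytes_emitted=3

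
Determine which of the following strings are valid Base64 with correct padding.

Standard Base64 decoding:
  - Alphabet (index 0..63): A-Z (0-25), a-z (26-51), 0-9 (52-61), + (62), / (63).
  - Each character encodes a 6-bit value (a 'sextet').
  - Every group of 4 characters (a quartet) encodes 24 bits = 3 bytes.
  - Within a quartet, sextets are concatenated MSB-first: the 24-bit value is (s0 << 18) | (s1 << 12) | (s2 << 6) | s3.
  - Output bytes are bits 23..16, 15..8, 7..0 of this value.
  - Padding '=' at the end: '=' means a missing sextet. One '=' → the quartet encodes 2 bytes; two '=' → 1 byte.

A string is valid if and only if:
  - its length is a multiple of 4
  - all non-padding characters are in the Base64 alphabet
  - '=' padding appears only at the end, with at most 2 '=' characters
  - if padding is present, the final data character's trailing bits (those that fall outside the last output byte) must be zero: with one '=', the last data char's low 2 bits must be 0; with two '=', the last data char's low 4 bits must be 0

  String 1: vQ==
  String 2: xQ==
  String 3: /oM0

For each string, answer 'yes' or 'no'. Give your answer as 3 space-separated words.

String 1: 'vQ==' → valid
String 2: 'xQ==' → valid
String 3: '/oM0' → valid

Answer: yes yes yes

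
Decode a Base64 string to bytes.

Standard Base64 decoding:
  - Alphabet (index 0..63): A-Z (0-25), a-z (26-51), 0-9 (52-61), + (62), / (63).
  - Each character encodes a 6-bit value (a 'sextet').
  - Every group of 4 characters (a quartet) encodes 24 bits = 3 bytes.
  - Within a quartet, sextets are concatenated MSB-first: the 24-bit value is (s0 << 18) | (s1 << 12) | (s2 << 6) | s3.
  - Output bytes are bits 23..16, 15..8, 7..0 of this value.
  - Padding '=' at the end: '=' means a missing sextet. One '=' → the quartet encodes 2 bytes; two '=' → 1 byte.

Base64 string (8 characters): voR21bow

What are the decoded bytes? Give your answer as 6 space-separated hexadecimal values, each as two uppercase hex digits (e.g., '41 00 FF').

After char 0 ('v'=47): chars_in_quartet=1 acc=0x2F bytes_emitted=0
After char 1 ('o'=40): chars_in_quartet=2 acc=0xBE8 bytes_emitted=0
After char 2 ('R'=17): chars_in_quartet=3 acc=0x2FA11 bytes_emitted=0
After char 3 ('2'=54): chars_in_quartet=4 acc=0xBE8476 -> emit BE 84 76, reset; bytes_emitted=3
After char 4 ('1'=53): chars_in_quartet=1 acc=0x35 bytes_emitted=3
After char 5 ('b'=27): chars_in_quartet=2 acc=0xD5B bytes_emitted=3
After char 6 ('o'=40): chars_in_quartet=3 acc=0x356E8 bytes_emitted=3
After char 7 ('w'=48): chars_in_quartet=4 acc=0xD5BA30 -> emit D5 BA 30, reset; bytes_emitted=6

Answer: BE 84 76 D5 BA 30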